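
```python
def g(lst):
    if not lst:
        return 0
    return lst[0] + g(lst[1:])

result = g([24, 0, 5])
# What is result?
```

24 + 0 + 5 + 0 = 29

Answer: 29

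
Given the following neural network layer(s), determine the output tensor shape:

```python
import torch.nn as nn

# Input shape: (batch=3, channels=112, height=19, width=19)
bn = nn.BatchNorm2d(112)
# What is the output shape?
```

Input: (3, 112, 19, 19) -> Output: (3, 112, 19, 19)

Answer: (3, 112, 19, 19)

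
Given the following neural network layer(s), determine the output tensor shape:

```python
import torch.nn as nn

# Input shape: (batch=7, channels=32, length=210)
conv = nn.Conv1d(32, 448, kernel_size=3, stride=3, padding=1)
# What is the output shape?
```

Input: (7, 32, 210) -> Output: (7, 448, 70)

Answer: (7, 448, 70)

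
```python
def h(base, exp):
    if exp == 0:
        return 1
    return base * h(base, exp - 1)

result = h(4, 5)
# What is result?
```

h(4, 5) = 4 * 4 * 4 * 4 * 4 = 1024

Answer: 1024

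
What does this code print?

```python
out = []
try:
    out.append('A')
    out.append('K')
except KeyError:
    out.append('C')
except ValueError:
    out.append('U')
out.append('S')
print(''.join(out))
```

Execution trace: 'A' (try body) → 'K' (try body, no exception) → 'S' (after the try/except). Output: AKS

Answer: AKS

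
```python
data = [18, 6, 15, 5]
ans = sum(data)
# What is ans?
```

Trace:
`data = [18, 6, 15, 5]` → data = [18, 6, 15, 5]
`ans = sum(data)` → ans = 44
So ans = 44

Answer: 44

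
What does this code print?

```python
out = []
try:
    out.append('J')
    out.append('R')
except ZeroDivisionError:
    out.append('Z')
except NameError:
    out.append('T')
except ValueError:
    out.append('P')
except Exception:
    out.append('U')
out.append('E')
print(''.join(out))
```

Execution trace: 'J' (try body) → 'R' (try body, no exception) → 'E' (after the try/except). Output: JRE

Answer: JRE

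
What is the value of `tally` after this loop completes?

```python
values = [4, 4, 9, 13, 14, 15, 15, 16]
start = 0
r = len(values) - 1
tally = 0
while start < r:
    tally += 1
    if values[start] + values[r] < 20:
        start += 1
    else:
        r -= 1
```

Steps to find pair summing to 20
`tally` takes the values: 0 → 1 → 2 → 3 → 4 → 5 → 6 → 7

Answer: 7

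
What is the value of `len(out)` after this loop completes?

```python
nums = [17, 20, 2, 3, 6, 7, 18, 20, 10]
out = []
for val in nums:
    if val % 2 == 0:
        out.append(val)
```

Count even numbers in [17, 20, 2, 3, 6, 7, 18, 20, 10]
`out` takes the values: [] → [20] → [20, 2] → [20, 2, 6] → [20, 2, 6, 18] → [20, 2, 6, 18, 20] → [20, 2, 6, 18, 20, 10]
So `len(out)` = 6

Answer: 6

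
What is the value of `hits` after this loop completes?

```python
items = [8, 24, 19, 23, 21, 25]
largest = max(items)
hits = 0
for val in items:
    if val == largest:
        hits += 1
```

Count of max value 25 in [8, 24, 19, 23, 21, 25]
`hits` takes the values: 0 → 1

Answer: 1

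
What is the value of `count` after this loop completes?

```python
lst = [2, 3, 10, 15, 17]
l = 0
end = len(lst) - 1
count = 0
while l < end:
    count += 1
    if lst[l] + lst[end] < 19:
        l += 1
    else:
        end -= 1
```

Steps to find pair summing to 19
`count` takes the values: 0 → 1 → 2 → 3 → 4

Answer: 4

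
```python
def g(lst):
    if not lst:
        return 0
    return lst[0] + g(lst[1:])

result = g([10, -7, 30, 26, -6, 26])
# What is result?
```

10 + (-7) + 30 + 26 + (-6) + 26 + 0 = 79

Answer: 79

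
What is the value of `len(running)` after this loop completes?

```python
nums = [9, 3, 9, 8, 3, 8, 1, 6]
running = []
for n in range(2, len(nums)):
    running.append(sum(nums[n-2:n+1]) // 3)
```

Number of 3-element averages
`running` takes the values: [] → [7] → [7, 6] → [7, 6, 6] → [7, 6, 6, 6] → [7, 6, 6, 6, 4] → [7, 6, 6, 6, 4, 5]
So `len(running)` = 6

Answer: 6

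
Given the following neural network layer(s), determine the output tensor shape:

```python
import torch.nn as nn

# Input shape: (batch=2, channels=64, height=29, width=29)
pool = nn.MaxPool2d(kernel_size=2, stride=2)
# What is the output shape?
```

Input: (2, 64, 29, 29) -> Output: (2, 64, 14, 14)

Answer: (2, 64, 14, 14)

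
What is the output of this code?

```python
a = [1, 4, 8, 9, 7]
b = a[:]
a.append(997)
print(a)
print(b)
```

Key concept: slice [:] creates copy.
Step by step:
`a = [1, 4, 8, 9, 7]` → a = [1, 4, 8, 9, 7]
`b = a[:]` → b = [1, 4, 8, 9, 7]
`a.append(997)` → a = [1, 4, 8, 9, 7, 997]
`print(a)` → prints [1, 4, 8, 9, 7, 997]
`print(b)` → prints [1, 4, 8, 9, 7]

Answer:
[1, 4, 8, 9, 7, 997]
[1, 4, 8, 9, 7]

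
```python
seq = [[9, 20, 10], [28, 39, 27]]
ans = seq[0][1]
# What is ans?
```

Trace:
`seq = [[9, 20, 10], [28, 39, 27]]` → seq = [[9, 20, 10], [28, 39, 27]]
`ans = seq[0][1]` → ans = 20
So ans = 20

Answer: 20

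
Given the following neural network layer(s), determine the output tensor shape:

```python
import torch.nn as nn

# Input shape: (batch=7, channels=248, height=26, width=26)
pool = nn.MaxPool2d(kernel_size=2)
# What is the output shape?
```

Input: (7, 248, 26, 26) -> Output: (7, 248, 13, 13)

Answer: (7, 248, 13, 13)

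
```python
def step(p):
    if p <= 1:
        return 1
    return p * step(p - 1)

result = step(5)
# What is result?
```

step(5) = 5 * 4 * 3 * 2 * 1 = 120

Answer: 120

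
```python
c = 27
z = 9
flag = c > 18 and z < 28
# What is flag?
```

Trace:
`c = 27` → c = 27
`z = 9` → z = 9
`flag = c > 18 and z < 28` → flag = True
So flag = True

Answer: True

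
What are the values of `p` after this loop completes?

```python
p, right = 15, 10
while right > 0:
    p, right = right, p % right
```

GCD of 15 and 10
`p` takes the values: 15 → 10 → 5

Answer: 5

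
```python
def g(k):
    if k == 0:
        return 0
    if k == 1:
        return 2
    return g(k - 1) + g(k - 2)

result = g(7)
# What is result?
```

Build up from base cases: g(0)=0, g(1)=2, g(2)=2, g(3)=4, g(4)=6, g(5)=10, g(6)=16, ..., g(7)=26

Answer: 26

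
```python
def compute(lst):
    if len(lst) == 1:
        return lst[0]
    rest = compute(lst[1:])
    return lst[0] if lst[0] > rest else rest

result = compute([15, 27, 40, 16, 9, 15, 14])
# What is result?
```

Recursive max over [15, 27, 40, 16, 9, 15, 14] = 40

Answer: 40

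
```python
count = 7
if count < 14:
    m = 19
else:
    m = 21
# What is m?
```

Trace:
`count = 7` → count = 7
`if count < 14: ...` → count < 14 is True → m = 19
So m = 19

Answer: 19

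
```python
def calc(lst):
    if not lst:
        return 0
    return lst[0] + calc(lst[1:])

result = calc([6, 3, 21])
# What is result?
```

6 + 3 + 21 + 0 = 30

Answer: 30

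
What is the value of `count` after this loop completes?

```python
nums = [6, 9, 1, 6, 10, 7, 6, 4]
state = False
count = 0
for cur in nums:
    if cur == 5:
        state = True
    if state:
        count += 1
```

Count elements after first 5 in [6, 9, 1, 6, 10, 7, 6, 4]
`count` takes the values: 0

Answer: 0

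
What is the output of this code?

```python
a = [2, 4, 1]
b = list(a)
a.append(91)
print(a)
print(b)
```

Key concept: list() constructor creates copy.
Step by step:
`a = [2, 4, 1]` → a = [2, 4, 1]
`b = list(a)` → b = [2, 4, 1]
`a.append(91)` → a = [2, 4, 1, 91]
`print(a)` → prints [2, 4, 1, 91]
`print(b)` → prints [2, 4, 1]

Answer:
[2, 4, 1, 91]
[2, 4, 1]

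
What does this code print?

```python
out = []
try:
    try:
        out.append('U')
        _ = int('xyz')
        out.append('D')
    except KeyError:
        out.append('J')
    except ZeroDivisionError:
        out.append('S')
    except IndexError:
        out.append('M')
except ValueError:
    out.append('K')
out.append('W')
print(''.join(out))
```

Execution trace: 'U' (try body) → 'K' (outer except ValueError) → 'W' (after the try/except). Output: UKW

Answer: UKW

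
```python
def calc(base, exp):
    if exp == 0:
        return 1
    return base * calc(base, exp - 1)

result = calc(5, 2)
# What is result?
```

calc(5, 2) = 5 * 5 = 25

Answer: 25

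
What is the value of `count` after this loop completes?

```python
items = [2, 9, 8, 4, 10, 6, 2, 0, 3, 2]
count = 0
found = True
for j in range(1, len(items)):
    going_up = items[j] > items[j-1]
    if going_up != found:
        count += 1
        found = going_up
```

Count direction changes in [2, 9, 8, 4, 10, 6, 2, 0, 3, 2]
`count` takes the values: 0 → 1 → 2 → 3 → 4 → 5

Answer: 5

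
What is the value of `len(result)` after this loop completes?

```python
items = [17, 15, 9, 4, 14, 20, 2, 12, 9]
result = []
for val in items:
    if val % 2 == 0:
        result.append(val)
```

Count even numbers in [17, 15, 9, 4, 14, 20, 2, 12, 9]
`result` takes the values: [] → [4] → [4, 14] → [4, 14, 20] → [4, 14, 20, 2] → [4, 14, 20, 2, 12]
So `len(result)` = 5

Answer: 5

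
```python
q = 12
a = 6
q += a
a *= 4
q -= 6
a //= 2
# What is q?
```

Trace:
`q = 12` → q = 12
`a = 6` → a = 6
`q += a` → q = 18
`a *= 4` → a = 24
`q -= 6` → q = 12
`a //= 2` → a = 12
So q = 12

Answer: 12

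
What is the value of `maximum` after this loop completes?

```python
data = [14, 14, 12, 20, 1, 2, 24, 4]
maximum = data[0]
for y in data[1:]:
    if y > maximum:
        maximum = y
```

Maximum of [14, 14, 12, 20, 1, 2, 24, 4]
`maximum` takes the values: 14 → 20 → 24

Answer: 24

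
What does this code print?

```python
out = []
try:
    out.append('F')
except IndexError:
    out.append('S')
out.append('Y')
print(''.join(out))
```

Execution trace: 'F' (try body, no exception) → 'Y' (after the try/except). Output: FY

Answer: FY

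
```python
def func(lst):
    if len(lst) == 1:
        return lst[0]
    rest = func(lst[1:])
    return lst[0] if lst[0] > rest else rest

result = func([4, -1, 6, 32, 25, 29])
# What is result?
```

Recursive max over [4, -1, 6, 32, 25, 29] = 32

Answer: 32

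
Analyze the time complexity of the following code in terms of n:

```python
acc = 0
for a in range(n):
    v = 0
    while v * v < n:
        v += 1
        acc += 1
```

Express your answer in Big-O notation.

Each loop level contributes: n × √n. Multiplying the contributions gives O(n√n).

Answer: O(n√n)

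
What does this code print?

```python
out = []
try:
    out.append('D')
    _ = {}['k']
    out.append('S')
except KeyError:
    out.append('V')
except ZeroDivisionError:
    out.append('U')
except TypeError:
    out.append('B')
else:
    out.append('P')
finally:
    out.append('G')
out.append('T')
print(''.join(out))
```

Execution trace: 'D' (try body) → 'V' (except KeyError) → 'G' (finally) → 'T' (after the try/except). Output: DVGT

Answer: DVGT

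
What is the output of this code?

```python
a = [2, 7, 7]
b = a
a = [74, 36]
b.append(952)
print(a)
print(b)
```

Key concept: rebinding vs mutation: a is rebound to a new list, b still points at the original.
Step by step:
`a = [2, 7, 7]` → a = [2, 7, 7]
`b = a` → b = [2, 7, 7] (same object as a)
`a = [74, 36]` → a = [74, 36]
`b.append(952)` → b = [2, 7, 7, 952]
`print(a)` → prints [74, 36]
`print(b)` → prints [2, 7, 7, 952]

Answer:
[74, 36]
[2, 7, 7, 952]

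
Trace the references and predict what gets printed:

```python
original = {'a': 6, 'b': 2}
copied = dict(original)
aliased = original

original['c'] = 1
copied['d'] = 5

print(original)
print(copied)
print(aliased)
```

Key concept: dict() creates copy, assignment creates alias.
Step by step:
`original = {'a': 6, 'b': 2}` → original = {'a': 6, 'b': 2}
`copied = dict(original)` → copied = {'a': 6, 'b': 2}
`aliased = original` → aliased = {'a': 6, 'b': 2} (same object as original)
`original['c'] = 1` → original = {'a': 6, 'b': 2, 'c': 1} (same object as aliased); aliased = {'a': 6, 'b': 2, 'c': 1} (same object as original)
`copied['d'] = 5` → copied = {'a': 6, 'b': 2, 'd': 5}
`print(original)` → prints {'a': 6, 'b': 2, 'c': 1}
`print(copied)` → prints {'a': 6, 'b': 2, 'd': 5}
`print(aliased)` → prints {'a': 6, 'b': 2, 'c': 1}

Answer:
{'a': 6, 'b': 2, 'c': 1}
{'a': 6, 'b': 2, 'd': 5}
{'a': 6, 'b': 2, 'c': 1}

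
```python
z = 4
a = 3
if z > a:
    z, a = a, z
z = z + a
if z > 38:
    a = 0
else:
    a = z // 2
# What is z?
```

Trace:
`z = 4` → z = 4
`a = 3` → a = 3
`if z > a: ...` → z > a is True → z = 3; a = 4
`z = z + a` → z = 7
`if z > 38: ...` → z > 38 is False, take else branch → a = 3
So z = 7

Answer: 7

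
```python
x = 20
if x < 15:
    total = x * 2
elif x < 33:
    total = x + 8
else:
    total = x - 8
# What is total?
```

Trace:
`x = 20` → x = 20
`if x < 15: ...` → x < 15 is False, x < 33 is True → total = 28
So total = 28

Answer: 28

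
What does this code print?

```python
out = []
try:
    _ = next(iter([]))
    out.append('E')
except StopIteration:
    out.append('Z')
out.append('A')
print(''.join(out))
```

Execution trace: 'Z' (except StopIteration) → 'A' (after the try/except). Output: ZA

Answer: ZA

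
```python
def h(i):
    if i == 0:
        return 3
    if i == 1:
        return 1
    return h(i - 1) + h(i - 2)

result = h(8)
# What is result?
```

Build up from base cases: h(0)=3, h(1)=1, h(2)=4, h(3)=5, h(4)=9, h(5)=14, h(6)=23, ..., h(8)=60

Answer: 60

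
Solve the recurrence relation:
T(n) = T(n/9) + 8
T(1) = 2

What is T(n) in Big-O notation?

Each step divides n by 9 and adds 8. After log_9(n) steps we reach T(1)=2. So T(n) = 8·log_9(n) + 2 = O(log n).

Answer: O(log n)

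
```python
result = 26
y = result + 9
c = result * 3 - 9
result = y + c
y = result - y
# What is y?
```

Trace:
`result = 26` → result = 26
`y = result + 9` → y = 35
`c = result * 3 - 9` → c = 69
`result = y + c` → result = 104
`y = result - y` → y = 69
So y = 69

Answer: 69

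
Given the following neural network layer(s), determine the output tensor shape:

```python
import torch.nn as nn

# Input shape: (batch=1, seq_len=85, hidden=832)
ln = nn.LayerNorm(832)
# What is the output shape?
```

Input: (1, 85, 832) -> Output: (1, 85, 832)

Answer: (1, 85, 832)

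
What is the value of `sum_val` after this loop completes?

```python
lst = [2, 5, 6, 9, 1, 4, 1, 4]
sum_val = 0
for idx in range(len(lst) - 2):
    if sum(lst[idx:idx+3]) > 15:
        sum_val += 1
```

Count windows with sum > 15
`sum_val` takes the values: 0 → 1 → 2

Answer: 2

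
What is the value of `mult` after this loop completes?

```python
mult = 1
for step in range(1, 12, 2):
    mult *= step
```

Product of 1, 3, 5, ... up to 11
`mult` takes the values: 1 → 3 → 15 → 105 → 945 → 10395

Answer: 10395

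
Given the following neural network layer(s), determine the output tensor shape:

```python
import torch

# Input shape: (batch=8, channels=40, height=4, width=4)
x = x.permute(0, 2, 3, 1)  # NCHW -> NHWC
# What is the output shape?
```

Input: (8, 40, 4, 4) -> Output: (8, 4, 4, 40)

Answer: (8, 4, 4, 40)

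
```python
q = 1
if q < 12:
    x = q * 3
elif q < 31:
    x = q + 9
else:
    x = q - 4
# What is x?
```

Trace:
`q = 1` → q = 1
`if q < 12: ...` → q < 12 is True → x = 3
So x = 3

Answer: 3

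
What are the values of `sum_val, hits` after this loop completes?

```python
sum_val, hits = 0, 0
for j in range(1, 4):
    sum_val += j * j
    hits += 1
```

Sum of squares and count
`sum_val, hits` takes the values: (0, 0) → (1, 0) → (1, 1) → (5, 1) → (5, 2) → (14, 2) → (14, 3)

Answer: 14, 3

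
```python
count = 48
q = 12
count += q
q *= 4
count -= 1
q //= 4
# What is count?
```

Trace:
`count = 48` → count = 48
`q = 12` → q = 12
`count += q` → count = 60
`q *= 4` → q = 48
`count -= 1` → count = 59
`q //= 4` → q = 12
So count = 59

Answer: 59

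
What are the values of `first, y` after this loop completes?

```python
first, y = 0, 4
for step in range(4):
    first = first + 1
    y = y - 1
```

first goes 0→4, y goes 4→0
`first, y` takes the values: (0, 4) → (1, 4) → (1, 3) → (2, 3) → (2, 2) → (3, 2) → (3, 1) → (4, 1) → (4, 0)

Answer: 4, 0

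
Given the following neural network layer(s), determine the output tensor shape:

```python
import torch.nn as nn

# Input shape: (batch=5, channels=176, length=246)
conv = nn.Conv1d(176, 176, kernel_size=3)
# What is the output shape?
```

Input: (5, 176, 246) -> Output: (5, 176, 244)

Answer: (5, 176, 244)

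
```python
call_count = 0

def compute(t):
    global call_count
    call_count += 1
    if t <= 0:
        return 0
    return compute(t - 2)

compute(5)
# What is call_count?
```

Linear recursion stepping by 2: 4 calls from t=5 down to ≤0.

Answer: 4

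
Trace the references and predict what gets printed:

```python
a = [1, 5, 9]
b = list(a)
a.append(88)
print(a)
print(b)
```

Key concept: list() constructor creates copy.
Step by step:
`a = [1, 5, 9]` → a = [1, 5, 9]
`b = list(a)` → b = [1, 5, 9]
`a.append(88)` → a = [1, 5, 9, 88]
`print(a)` → prints [1, 5, 9, 88]
`print(b)` → prints [1, 5, 9]

Answer:
[1, 5, 9, 88]
[1, 5, 9]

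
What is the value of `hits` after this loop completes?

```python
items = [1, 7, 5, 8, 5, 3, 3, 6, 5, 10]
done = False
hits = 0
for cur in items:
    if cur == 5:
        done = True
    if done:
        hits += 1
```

Count elements after first 5 in [1, 7, 5, 8, 5, 3, 3, 6, 5, 10]
`hits` takes the values: 0 → 1 → 2 → 3 → 4 → 5 → 6 → 7 → 8

Answer: 8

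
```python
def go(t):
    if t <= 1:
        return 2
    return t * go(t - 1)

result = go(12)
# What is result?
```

go(12) = 12 * 11 * 10 * 9 * 8 * 7 * 6 * 5 * 4 * 3 * 2 * 2 = 958003200

Answer: 958003200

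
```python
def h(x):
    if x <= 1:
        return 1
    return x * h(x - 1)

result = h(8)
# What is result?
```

h(8) = 8 * 7 * 6 * 5 * 4 * 3 * 2 * 1 = 40320

Answer: 40320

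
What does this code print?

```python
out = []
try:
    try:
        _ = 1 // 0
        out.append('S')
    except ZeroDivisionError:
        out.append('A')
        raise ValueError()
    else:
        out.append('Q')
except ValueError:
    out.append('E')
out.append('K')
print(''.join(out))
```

Execution trace: 'A' (inner except ZeroDivisionError) → 'E' (outer except ValueError) → 'K' (after the try/except). Output: AEK

Answer: AEK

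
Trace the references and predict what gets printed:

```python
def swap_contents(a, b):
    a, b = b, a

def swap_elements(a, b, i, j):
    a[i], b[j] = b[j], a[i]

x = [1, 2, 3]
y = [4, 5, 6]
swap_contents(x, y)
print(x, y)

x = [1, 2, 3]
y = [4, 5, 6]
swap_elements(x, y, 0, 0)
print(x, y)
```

Key concept: parameter rebinding vs mutation.
Step by step:
`x = [1, 2, 3]` → x = [1, 2, 3]
`y = [4, 5, 6]` → y = [4, 5, 6]
`swap_contents(x, y)` → no visible change to tracked variables
`print(x, y)` → prints [1, 2, 3] [4, 5, 6]
`x = [1, 2, 3]` → x = [1, 2, 3]
`y = [4, 5, 6]` → y = [4, 5, 6]
`swap_elements(x, y, 0, 0)` → x = [4, 2, 3]; y = [1, 5, 6]
`print(x, y)` → prints [4, 2, 3] [1, 5, 6]

Answer:
[1, 2, 3] [4, 5, 6]
[4, 2, 3] [1, 5, 6]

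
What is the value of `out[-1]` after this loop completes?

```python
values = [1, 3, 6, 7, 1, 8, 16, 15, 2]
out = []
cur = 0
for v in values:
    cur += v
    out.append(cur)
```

Cumulative sum ends at 59
`out` takes the values: [] → [1] → [1, 4] → [1, 4, 10] → [1, 4, 10, 17] → [1, 4, 10, 17, 18] → [1, 4, 10, 17, 18, 26] → [1, 4, 10, 17, 18, 26, 42] → [1, 4, 10, 17, 18, 26, 42, 57] → [1, 4, 10, 17, 18, 26, 42, 57, 59]
So `out[-1]` = 59

Answer: 59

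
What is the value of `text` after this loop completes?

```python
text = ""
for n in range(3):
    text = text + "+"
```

Repeat '+' 3 times
`text` takes the values: "" → "+" → "++" → "+++"

Answer: "+++"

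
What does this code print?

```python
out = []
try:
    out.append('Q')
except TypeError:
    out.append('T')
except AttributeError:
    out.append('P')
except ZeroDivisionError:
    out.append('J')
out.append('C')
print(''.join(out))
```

Execution trace: 'Q' (try body, no exception) → 'C' (after the try/except). Output: QC

Answer: QC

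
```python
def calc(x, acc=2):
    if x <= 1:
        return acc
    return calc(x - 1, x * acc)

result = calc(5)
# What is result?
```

Accumulator trace (n, acc): (5, 2) -> (4, 10) -> (3, 40) -> (2, 120) -> (1, 240) -> return 240

Answer: 240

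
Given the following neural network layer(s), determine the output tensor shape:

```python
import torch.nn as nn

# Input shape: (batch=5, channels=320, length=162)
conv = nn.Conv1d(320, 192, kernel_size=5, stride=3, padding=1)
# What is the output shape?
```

Input: (5, 320, 162) -> Output: (5, 192, 54)

Answer: (5, 192, 54)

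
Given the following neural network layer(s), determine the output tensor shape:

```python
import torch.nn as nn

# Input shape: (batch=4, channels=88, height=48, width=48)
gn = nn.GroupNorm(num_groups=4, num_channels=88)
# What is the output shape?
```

Input: (4, 88, 48, 48) -> Output: (4, 88, 48, 48)

Answer: (4, 88, 48, 48)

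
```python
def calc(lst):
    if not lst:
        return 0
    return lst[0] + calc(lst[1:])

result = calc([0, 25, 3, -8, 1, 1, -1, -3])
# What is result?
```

0 + 25 + 3 + (-8) + 1 + 1 + (-1) + (-3) + 0 = 18

Answer: 18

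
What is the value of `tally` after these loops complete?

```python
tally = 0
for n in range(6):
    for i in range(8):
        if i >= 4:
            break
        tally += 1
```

Inner breaks at 4, outer runs 6 times
`tally` takes the values: 0 → 1 → 2 → 3 → 4 → 5 → 6 → 7 → 8 → 9 → 10 → 11 → 12 → 13 → 14 → 15 → 16 → 17 → 18 → 19 → 20 → 21 → 22 → 23 → 24

Answer: 24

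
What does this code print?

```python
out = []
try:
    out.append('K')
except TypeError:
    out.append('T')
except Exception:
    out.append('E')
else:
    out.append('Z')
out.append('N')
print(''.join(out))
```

Execution trace: 'K' (try body, no exception) → 'Z' (else) → 'N' (after the try/except). Output: KZN

Answer: KZN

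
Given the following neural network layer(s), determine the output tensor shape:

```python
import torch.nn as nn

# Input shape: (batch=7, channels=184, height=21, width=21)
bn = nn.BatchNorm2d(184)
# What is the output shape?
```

Input: (7, 184, 21, 21) -> Output: (7, 184, 21, 21)

Answer: (7, 184, 21, 21)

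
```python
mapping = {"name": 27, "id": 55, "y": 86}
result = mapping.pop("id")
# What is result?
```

Trace:
`mapping = {"name": 27, "id": 55, "y": 86}` → mapping = {'name': 27, 'id': 55, 'y': 86}
`result = mapping.pop("id")` → mapping = {'name': 27, 'y': 86}; result = 55
So result = 55

Answer: 55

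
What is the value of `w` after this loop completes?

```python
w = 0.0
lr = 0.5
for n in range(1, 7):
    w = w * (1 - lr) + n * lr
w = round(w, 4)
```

Moving average with lr=0.5
`w` takes the values: 0.0 → 0.5 → 1.25 → 2.125 → 3.0625 → 4.03125 → 5.015625 → 5.0156

Answer: 5.0156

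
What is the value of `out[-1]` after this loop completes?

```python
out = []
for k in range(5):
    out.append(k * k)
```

Last element of squares 0 to 4
`out` takes the values: [] → [0] → [0, 1] → [0, 1, 4] → [0, 1, 4, 9] → [0, 1, 4, 9, 16]
So `out[-1]` = 16

Answer: 16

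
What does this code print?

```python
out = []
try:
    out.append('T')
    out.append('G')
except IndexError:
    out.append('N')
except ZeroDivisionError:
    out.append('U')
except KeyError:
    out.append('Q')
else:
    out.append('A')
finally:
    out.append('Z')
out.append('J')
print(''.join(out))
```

Execution trace: 'T' (try body) → 'G' (try body, no exception) → 'A' (else) → 'Z' (finally) → 'J' (after the try/except). Output: TGAZJ

Answer: TGAZJ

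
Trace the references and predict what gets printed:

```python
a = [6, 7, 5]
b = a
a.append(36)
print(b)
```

Key concept: basic list aliasing.
Step by step:
`a = [6, 7, 5]` → a = [6, 7, 5]
`b = a` → b = [6, 7, 5] (same object as a)
`a.append(36)` → a = [6, 7, 5, 36] (same object as b); b = [6, 7, 5, 36] (same object as a)
`print(b)` → prints [6, 7, 5, 36]

Answer: [6, 7, 5, 36]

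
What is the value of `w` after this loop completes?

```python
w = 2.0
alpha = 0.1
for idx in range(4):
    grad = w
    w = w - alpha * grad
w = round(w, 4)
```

Gradient descent: w = 2.0 * (1 - 0.1)^4
`w` takes the values: 2.0 → 1.8 → 1.62 → 1.458 → 1.3122

Answer: 1.3122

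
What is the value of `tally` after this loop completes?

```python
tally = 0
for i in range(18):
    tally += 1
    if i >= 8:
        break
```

Loop breaks when i reaches 8, tally is 9
`tally` takes the values: 0 → 1 → 2 → 3 → 4 → 5 → 6 → 7 → 8 → 9

Answer: 9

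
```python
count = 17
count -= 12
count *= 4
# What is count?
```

Trace:
`count = 17` → count = 17
`count -= 12` → count = 5
`count *= 4` → count = 20
So count = 20

Answer: 20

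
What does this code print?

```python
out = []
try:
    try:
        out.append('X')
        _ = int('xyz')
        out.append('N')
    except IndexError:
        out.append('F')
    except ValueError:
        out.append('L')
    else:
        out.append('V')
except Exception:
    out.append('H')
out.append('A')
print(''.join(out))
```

Execution trace: 'X' (inner try body) → 'L' (inner except ValueError) → 'A' (after the try/except). Output: XLA

Answer: XLA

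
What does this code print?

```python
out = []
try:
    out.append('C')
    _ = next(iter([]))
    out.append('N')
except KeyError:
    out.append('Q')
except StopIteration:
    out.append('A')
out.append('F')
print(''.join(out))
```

Execution trace: 'C' (try body) → 'A' (except StopIteration) → 'F' (after the try/except). Output: CAF

Answer: CAF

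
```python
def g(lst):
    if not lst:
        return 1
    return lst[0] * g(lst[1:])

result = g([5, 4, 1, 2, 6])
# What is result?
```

Product over [5, 4, 1, 2, 6] = 5 * 4 * 1 * 2 * 6 = 240

Answer: 240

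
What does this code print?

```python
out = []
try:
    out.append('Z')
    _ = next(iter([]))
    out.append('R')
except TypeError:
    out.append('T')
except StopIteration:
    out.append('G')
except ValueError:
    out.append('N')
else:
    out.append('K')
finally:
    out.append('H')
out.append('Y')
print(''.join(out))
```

Execution trace: 'Z' (try body) → 'G' (except StopIteration) → 'H' (finally) → 'Y' (after the try/except). Output: ZGHY

Answer: ZGHY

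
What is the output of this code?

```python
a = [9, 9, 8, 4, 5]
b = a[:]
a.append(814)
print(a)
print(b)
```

Key concept: slice [:] creates copy.
Step by step:
`a = [9, 9, 8, 4, 5]` → a = [9, 9, 8, 4, 5]
`b = a[:]` → b = [9, 9, 8, 4, 5]
`a.append(814)` → a = [9, 9, 8, 4, 5, 814]
`print(a)` → prints [9, 9, 8, 4, 5, 814]
`print(b)` → prints [9, 9, 8, 4, 5]

Answer:
[9, 9, 8, 4, 5, 814]
[9, 9, 8, 4, 5]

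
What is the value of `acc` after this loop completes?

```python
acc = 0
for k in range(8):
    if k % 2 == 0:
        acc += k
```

Sum of even numbers 0 to 7
`acc` takes the values: 0 → 2 → 6 → 12

Answer: 12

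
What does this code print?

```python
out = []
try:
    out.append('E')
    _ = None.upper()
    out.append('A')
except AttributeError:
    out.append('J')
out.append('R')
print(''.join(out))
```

Execution trace: 'E' (try body) → 'J' (except AttributeError) → 'R' (after the try/except). Output: EJR

Answer: EJR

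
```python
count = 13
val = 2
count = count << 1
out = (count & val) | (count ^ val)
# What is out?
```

Trace:
`count = 13` → count = 13
`val = 2` → val = 2
`count = count << 1` → count = 26
`out = (count & val) | (count ^ val)` → out = 26
So out = 26

Answer: 26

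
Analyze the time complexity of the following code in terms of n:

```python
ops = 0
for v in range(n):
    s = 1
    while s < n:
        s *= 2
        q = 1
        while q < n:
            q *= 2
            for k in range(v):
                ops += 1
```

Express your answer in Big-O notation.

Each loop level contributes: n × log n × log n × n. Multiplying the contributions gives O(n^2 log² n).

Answer: O(n^2 log² n)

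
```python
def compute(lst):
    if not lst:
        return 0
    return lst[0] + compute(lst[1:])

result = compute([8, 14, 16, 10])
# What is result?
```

8 + 14 + 16 + 10 + 0 = 48

Answer: 48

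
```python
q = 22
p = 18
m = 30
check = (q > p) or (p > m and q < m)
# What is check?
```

Trace:
`q = 22` → q = 22
`p = 18` → p = 18
`m = 30` → m = 30
`check = (q > p) or (p > m and q < m)` → check = True
So check = True

Answer: True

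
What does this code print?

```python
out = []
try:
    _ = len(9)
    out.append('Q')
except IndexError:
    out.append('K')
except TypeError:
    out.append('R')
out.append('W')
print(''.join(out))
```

Execution trace: 'R' (except TypeError) → 'W' (after the try/except). Output: RW

Answer: RW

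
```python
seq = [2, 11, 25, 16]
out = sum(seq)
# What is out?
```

Trace:
`seq = [2, 11, 25, 16]` → seq = [2, 11, 25, 16]
`out = sum(seq)` → out = 54
So out = 54

Answer: 54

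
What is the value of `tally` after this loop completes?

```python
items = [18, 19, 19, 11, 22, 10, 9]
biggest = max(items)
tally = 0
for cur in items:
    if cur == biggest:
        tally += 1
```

Count of max value 22 in [18, 19, 19, 11, 22, 10, 9]
`tally` takes the values: 0 → 1

Answer: 1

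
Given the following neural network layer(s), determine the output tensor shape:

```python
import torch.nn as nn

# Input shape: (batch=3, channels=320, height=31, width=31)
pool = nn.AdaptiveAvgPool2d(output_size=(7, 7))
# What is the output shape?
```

Input: (3, 320, 31, 31) -> Output: (3, 320, 7, 7)

Answer: (3, 320, 7, 7)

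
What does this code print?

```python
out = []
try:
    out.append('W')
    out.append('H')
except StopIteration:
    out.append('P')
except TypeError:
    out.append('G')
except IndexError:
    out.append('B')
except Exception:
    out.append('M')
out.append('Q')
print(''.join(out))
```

Execution trace: 'W' (try body) → 'H' (try body, no exception) → 'Q' (after the try/except). Output: WHQ

Answer: WHQ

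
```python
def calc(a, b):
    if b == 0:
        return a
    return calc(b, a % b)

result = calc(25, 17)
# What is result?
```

calc(25, 17) -> calc(17, 8) -> calc(8, 1) -> calc(1, 0) -> 1

Answer: 1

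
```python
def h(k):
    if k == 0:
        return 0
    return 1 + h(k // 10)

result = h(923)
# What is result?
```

Count of digits of 923: 3

Answer: 3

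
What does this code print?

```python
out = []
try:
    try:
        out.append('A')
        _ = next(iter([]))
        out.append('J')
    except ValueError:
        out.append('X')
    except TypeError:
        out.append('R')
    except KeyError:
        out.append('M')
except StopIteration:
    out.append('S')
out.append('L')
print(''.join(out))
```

Execution trace: 'A' (try body) → 'S' (outer except StopIteration) → 'L' (after the try/except). Output: ASL

Answer: ASL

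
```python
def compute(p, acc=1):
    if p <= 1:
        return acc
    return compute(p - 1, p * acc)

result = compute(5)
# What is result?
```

Accumulator trace (n, acc): (5, 1) -> (4, 5) -> (3, 20) -> (2, 60) -> (1, 120) -> return 120

Answer: 120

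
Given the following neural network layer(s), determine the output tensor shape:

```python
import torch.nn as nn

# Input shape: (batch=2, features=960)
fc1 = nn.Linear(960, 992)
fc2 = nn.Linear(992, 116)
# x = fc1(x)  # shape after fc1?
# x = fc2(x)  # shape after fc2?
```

Input: (2, 960) -> after fc1: (2, 992) -> Output: (2, 116)

Answer: (2, 116)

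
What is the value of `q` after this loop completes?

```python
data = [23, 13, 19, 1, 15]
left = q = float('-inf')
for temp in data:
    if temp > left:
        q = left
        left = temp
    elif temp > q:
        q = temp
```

Second largest (with repeats) in [23, 13, 19, 1, 15]
`q` takes the values: -inf → 13 → 19

Answer: 19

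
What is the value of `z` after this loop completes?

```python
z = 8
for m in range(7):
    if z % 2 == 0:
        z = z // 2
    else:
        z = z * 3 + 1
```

Collatz-style transformation from 8
`z` takes the values: 8 → 4 → 2 → 1 → 4 → 2 → 1 → 4

Answer: 4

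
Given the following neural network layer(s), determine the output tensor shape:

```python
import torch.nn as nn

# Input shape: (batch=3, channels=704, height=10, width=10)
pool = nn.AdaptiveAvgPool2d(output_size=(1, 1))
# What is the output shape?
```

Input: (3, 704, 10, 10) -> Output: (3, 704, 1, 1)

Answer: (3, 704, 1, 1)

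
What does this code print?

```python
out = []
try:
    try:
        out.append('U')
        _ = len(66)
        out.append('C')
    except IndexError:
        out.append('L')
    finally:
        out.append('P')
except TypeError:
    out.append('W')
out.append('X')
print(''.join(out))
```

Execution trace: 'U' (inner try body) → 'P' (inner finally) → 'W' (outer except TypeError) → 'X' (after the try/except). Output: UPWX

Answer: UPWX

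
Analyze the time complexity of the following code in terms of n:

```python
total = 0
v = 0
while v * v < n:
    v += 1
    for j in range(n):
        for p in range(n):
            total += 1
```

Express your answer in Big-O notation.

Each loop level contributes: √n × n × n. Multiplying the contributions gives O(n^2√n).

Answer: O(n^2√n)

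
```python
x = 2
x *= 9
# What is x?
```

Trace:
`x = 2` → x = 2
`x *= 9` → x = 18
So x = 18

Answer: 18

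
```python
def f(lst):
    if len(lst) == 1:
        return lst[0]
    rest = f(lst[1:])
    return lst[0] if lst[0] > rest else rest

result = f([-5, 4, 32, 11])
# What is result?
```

Recursive max over [-5, 4, 32, 11] = 32

Answer: 32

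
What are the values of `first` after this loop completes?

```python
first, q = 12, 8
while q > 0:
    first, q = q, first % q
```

GCD of 12 and 8
`first` takes the values: 12 → 8 → 4

Answer: 4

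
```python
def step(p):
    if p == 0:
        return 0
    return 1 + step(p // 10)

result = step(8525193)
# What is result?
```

Count of digits of 8525193: 7

Answer: 7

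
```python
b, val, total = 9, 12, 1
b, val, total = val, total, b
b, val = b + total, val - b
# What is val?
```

Trace:
`b, val, total = 9, 12, 1` → b = 9; val = 12; total = 1
`b, val, total = val, total, b` → b = 12; val = 1; total = 9
`b, val = b + total, val - b` → b = 21; val = -11
So val = -11

Answer: -11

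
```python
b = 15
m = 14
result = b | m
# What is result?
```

Trace:
`b = 15` → b = 15
`m = 14` → m = 14
`result = b | m` → result = 15
So result = 15

Answer: 15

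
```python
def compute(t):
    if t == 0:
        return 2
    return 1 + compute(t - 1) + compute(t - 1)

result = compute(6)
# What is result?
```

compute(t) = 1 + 2·compute(t-1), compute(0)=2. Closed form: (2+1)·2^6 - 1 = 191.

Answer: 191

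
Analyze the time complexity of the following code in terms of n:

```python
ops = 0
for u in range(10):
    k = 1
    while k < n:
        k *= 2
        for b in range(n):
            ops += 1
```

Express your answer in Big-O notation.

Each loop level contributes: 1 × log n × n. Multiplying the contributions gives O(n log n).

Answer: O(n log n)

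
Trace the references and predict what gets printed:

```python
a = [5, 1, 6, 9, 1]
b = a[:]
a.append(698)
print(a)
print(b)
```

Key concept: slice [:] creates copy.
Step by step:
`a = [5, 1, 6, 9, 1]` → a = [5, 1, 6, 9, 1]
`b = a[:]` → b = [5, 1, 6, 9, 1]
`a.append(698)` → a = [5, 1, 6, 9, 1, 698]
`print(a)` → prints [5, 1, 6, 9, 1, 698]
`print(b)` → prints [5, 1, 6, 9, 1]

Answer:
[5, 1, 6, 9, 1, 698]
[5, 1, 6, 9, 1]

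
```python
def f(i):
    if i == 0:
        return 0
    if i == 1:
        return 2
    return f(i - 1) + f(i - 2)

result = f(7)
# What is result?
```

Build up from base cases: f(0)=0, f(1)=2, f(2)=2, f(3)=4, f(4)=6, f(5)=10, f(6)=16, ..., f(7)=26

Answer: 26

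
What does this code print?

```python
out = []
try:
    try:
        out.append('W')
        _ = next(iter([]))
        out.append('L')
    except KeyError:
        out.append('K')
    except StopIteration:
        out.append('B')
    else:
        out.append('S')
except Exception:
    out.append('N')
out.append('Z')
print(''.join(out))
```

Execution trace: 'W' (inner try body) → 'B' (inner except StopIteration) → 'Z' (after the try/except). Output: WBZ

Answer: WBZ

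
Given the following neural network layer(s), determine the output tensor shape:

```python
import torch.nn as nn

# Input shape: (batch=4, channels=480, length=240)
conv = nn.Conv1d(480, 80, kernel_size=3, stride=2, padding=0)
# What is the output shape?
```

Input: (4, 480, 240) -> Output: (4, 80, 119)

Answer: (4, 80, 119)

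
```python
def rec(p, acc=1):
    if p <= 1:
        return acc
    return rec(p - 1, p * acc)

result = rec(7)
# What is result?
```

Accumulator trace (n, acc): (7, 1) -> (6, 7) -> (5, 42) -> (4, 210) -> (3, 840) -> (2, 2520) -> (1, 5040) -> return 5040

Answer: 5040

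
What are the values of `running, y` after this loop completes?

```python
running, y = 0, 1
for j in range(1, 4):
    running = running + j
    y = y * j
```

Sum and factorial of 1 to 3
`running, y` takes the values: (0, 1) → (1, 1) → (3, 1) → (3, 2) → (6, 2) → (6, 6)

Answer: 6, 6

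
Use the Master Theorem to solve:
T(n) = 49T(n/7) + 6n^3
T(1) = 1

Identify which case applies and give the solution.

a=49, b=7, f(n)=6n^3. log_7(49) = 2. Since c=3 > 2 and the regularity condition holds (49(n/7)^3 = (49/7^3)n^3 with 49/7^3 < 1), Case 3 applies: T(n) = Θ(f(n)) = O(n^3).

Answer: O(n^3) - Case 3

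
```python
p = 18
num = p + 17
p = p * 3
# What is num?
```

Trace:
`p = 18` → p = 18
`num = p + 17` → num = 35
`p = p * 3` → p = 54
So num = 35

Answer: 35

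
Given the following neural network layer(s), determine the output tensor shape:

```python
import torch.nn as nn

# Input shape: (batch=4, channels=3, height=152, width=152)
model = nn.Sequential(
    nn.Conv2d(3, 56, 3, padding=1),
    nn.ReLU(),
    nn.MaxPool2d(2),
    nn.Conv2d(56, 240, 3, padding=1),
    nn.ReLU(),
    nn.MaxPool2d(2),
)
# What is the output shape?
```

Input: (4, 3, 152, 152) -> after first Conv2d: (4, 56, 152, 152) -> after first MaxPool2d: (4, 56, 76, 76) -> after second Conv2d: (4, 240, 76, 76) -> Output: (4, 240, 38, 38)

Answer: (4, 240, 38, 38)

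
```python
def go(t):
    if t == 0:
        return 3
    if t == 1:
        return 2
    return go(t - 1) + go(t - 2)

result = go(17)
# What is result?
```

Build up from base cases: go(0)=3, go(1)=2, go(2)=5, go(3)=7, go(4)=12, go(5)=19, go(6)=31, ..., go(17)=6155

Answer: 6155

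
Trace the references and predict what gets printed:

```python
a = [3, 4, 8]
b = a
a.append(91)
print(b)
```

Key concept: basic list aliasing.
Step by step:
`a = [3, 4, 8]` → a = [3, 4, 8]
`b = a` → b = [3, 4, 8] (same object as a)
`a.append(91)` → a = [3, 4, 8, 91] (same object as b); b = [3, 4, 8, 91] (same object as a)
`print(b)` → prints [3, 4, 8, 91]

Answer: [3, 4, 8, 91]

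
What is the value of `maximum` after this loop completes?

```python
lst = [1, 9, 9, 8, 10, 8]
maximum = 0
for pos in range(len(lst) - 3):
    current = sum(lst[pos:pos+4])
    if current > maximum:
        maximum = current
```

Max sum of 4-element window in [1, 9, 9, 8, 10, 8]
`maximum` takes the values: 0 → 27 → 36

Answer: 36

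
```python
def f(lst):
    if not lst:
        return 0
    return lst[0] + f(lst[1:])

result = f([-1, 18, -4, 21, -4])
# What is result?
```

(-1) + 18 + (-4) + 21 + (-4) + 0 = 30

Answer: 30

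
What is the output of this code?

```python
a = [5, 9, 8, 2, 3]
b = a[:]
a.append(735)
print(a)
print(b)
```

Key concept: slice [:] creates copy.
Step by step:
`a = [5, 9, 8, 2, 3]` → a = [5, 9, 8, 2, 3]
`b = a[:]` → b = [5, 9, 8, 2, 3]
`a.append(735)` → a = [5, 9, 8, 2, 3, 735]
`print(a)` → prints [5, 9, 8, 2, 3, 735]
`print(b)` → prints [5, 9, 8, 2, 3]

Answer:
[5, 9, 8, 2, 3, 735]
[5, 9, 8, 2, 3]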